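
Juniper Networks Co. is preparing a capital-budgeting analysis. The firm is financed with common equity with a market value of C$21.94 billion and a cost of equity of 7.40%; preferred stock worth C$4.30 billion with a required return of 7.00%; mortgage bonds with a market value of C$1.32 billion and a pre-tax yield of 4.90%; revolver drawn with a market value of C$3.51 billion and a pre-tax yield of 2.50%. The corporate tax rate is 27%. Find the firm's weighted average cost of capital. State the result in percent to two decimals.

6.55%

Total capital V = 21.94 + 4.3 + 1.32 + 3.51 = 31.07.
Equity: weight = 21.94/31.07 = 0.7061; cost = 7.4%.
Preferred: weight = 4.3/31.07 = 0.1384; cost = 7%.
Mortgage bonds: weight = 1.32/31.07 = 0.0425; after-tax cost = 4.9% × (1 − 27%) = 3.5770%.
Revolver drawn: weight = 3.51/31.07 = 0.1130; after-tax cost = 2.5% × (1 − 27%) = 1.8250%.
WACC = 0.7061 × 7.4000% + 0.1384 × 7.0000% + 0.0425 × 3.5770% + 0.1130 × 1.8250% = 6.5524%.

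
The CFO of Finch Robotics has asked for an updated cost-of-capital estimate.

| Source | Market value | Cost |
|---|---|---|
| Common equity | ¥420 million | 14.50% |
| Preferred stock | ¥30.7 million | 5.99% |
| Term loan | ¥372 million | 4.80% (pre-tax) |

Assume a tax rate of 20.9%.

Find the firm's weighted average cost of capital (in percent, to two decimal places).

Total capital V = 420 + 30.7 + 372 = 822.7.
Equity: weight = 420/822.7 = 0.5105; cost = 14.5%.
Preferred: weight = 30.7/822.7 = 0.0373; cost = 5.99%.
Term loan: weight = 372/822.7 = 0.4522; after-tax cost = 4.8% × (1 − 20.9%) = 3.7968%.
WACC = 0.5105 × 14.5000% + 0.0373 × 5.9900% + 0.4522 × 3.7968% = 9.3428%.

9.34%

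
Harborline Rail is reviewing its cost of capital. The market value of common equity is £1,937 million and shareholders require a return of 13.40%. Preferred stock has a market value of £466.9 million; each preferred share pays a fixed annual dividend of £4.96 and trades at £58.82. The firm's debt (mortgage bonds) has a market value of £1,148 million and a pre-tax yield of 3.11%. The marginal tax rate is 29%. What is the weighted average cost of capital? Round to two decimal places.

9.13%

Cost of preferred: Rp = 4.96 / 58.82 = 8.4325%.
Total capital V = 1937 + 466.9 + 1148 = 3551.9.
Equity: weight = 1937/3551.9 = 0.5453; cost = 13.4%.
Preferred: weight = 466.9/3551.9 = 0.1315; cost = 8.4325%.
Mortgage bonds: weight = 1148/3551.9 = 0.3232; after-tax cost = 3.11% × (1 − 29%) = 2.2081%.
WACC = 0.5453 × 13.4000% + 0.1315 × 8.4325% + 0.3232 × 2.2081% = 9.1297%.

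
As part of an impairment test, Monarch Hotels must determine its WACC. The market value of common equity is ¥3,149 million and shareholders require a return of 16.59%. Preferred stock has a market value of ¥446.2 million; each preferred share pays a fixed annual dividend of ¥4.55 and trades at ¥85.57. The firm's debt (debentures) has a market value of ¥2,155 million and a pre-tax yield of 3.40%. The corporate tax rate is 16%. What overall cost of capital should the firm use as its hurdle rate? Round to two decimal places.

10.57%

Cost of preferred: Rp = 4.55 / 85.57 = 5.3173%.
Total capital V = 3149 + 446.2 + 2155 = 5750.2.
Equity: weight = 3149/5750.2 = 0.5476; cost = 16.59%.
Preferred: weight = 446.2/5750.2 = 0.0776; cost = 5.3173%.
Debentures: weight = 2155/5750.2 = 0.3748; after-tax cost = 3.4% × (1 − 16%) = 2.8560%.
WACC = 0.5476 × 16.5900% + 0.0776 × 5.3173% + 0.3748 × 2.8560% = 10.5682%.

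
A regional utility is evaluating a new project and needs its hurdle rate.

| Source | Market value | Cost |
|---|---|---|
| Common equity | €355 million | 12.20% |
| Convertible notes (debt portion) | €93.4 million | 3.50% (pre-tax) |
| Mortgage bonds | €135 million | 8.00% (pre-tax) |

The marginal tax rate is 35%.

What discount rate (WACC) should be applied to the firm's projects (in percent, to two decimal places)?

8.99%

Total capital V = 355 + 93.4 + 135 = 583.4.
Equity: weight = 355/583.4 = 0.6085; cost = 12.2%.
Convertible notes (debt portion): weight = 93.4/583.4 = 0.1601; after-tax cost = 3.5% × (1 − 35%) = 2.2750%.
Mortgage bonds: weight = 135/583.4 = 0.2314; after-tax cost = 8% × (1 − 35%) = 5.2000%.
WACC = 0.6085 × 12.2000% + 0.1601 × 2.2750% + 0.2314 × 5.2000% = 8.9912%.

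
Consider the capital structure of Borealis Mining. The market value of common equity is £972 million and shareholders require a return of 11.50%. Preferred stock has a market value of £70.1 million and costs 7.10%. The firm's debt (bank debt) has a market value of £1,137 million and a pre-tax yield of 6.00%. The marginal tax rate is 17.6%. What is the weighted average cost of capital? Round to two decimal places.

Total capital V = 972 + 70.1 + 1137 = 2179.1.
Equity: weight = 972/2179.1 = 0.4461; cost = 11.5%.
Preferred: weight = 70.1/2179.1 = 0.0322; cost = 7.1%.
Bank debt: weight = 1137/2179.1 = 0.5218; after-tax cost = 6% × (1 − 17.6%) = 4.9440%.
WACC = 0.4461 × 11.5000% + 0.0322 × 7.1000% + 0.5218 × 4.9440% = 7.9377%.

7.94%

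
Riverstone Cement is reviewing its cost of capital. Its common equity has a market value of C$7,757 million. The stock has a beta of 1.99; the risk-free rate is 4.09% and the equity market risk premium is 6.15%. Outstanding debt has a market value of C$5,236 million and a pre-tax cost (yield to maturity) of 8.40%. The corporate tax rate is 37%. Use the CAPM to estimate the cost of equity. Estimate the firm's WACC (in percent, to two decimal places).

11.88%

Cost of equity via CAPM: Re = 4.09% + 1.99 × 6.15% = 16.3285%.
Total capital V = 7757 + 5236 = 12993.
Equity: weight = 7757/12993 = 0.5970; cost = 16.3285%.
Debt: weight = 5236/12993 = 0.4030; after-tax cost = 8.4% × (1 − 37%) = 5.2920%.
WACC = 0.5970 × 16.3285% + 0.4030 × 5.2920% = 11.8809%.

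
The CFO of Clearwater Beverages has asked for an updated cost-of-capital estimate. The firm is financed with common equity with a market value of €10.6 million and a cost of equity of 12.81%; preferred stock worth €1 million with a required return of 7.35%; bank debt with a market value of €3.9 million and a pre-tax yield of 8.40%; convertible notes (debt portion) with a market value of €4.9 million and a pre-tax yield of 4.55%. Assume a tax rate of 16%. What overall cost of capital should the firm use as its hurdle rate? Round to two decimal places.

9.28%

Total capital V = 10.6 + 1 + 3.9 + 4.9 = 20.4.
Equity: weight = 10.6/20.4 = 0.5196; cost = 12.81%.
Preferred: weight = 1/20.4 = 0.0490; cost = 7.35%.
Bank debt: weight = 3.9/20.4 = 0.1912; after-tax cost = 8.4% × (1 − 16%) = 7.0560%.
Convertible notes (debt portion): weight = 4.9/20.4 = 0.2402; after-tax cost = 4.55% × (1 − 16%) = 3.8220%.
WACC = 0.5196 × 12.8100% + 0.0490 × 7.3500% + 0.1912 × 7.0560% + 0.2402 × 3.8220% = 9.2834%.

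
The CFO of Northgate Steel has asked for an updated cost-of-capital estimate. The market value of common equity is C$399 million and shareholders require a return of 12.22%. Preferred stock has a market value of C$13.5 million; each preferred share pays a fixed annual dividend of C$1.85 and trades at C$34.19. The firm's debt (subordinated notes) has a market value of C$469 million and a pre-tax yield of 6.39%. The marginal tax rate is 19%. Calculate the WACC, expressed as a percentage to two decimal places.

8.37%

Cost of preferred: Rp = 1.85 / 34.19 = 5.4109%.
Total capital V = 399 + 13.5 + 469 = 881.5.
Equity: weight = 399/881.5 = 0.4526; cost = 12.22%.
Preferred: weight = 13.5/881.5 = 0.0153; cost = 5.4109%.
Subordinated notes: weight = 469/881.5 = 0.5320; after-tax cost = 6.39% × (1 − 19%) = 5.1759%.
WACC = 0.4526 × 12.2200% + 0.0153 × 5.4109% + 0.5320 × 5.1759% = 8.3679%.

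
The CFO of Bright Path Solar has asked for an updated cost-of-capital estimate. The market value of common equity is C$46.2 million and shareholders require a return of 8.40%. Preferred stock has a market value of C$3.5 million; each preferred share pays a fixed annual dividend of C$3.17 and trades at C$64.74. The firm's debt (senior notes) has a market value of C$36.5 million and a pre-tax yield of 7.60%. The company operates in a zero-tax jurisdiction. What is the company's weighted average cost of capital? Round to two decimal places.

7.92%

Cost of preferred: Rp = 3.17 / 64.74 = 4.8965%.
Total capital V = 46.2 + 3.5 + 36.5 = 86.2.
Equity: weight = 46.2/86.2 = 0.5360; cost = 8.4%.
Preferred: weight = 3.5/86.2 = 0.0406; cost = 4.8965%.
Senior notes: weight = 36.5/86.2 = 0.4234; after-tax cost = 7.6% × (1 − 0%) = 7.6000%.
WACC = 0.5360 × 8.4000% + 0.0406 × 4.8965% + 0.4234 × 7.6000% = 7.9190%.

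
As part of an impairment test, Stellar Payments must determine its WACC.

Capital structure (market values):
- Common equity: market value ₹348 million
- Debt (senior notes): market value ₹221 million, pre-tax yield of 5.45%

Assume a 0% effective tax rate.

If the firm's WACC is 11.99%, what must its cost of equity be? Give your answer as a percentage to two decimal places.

16.14%

Total capital V = 348 + 221 = 569.
Equity weight = 348/569 = 0.6116.
Senior notes weight = 221/569 = 0.3884.
Debt contribution = 0.3884 × 5.45% × (1 − 0%) = 2.1168%.
Required equity contribution = 11.99% − 2.1168% = 9.8732%.
Re = 9.8732% / 0.6116 = 16.1433%.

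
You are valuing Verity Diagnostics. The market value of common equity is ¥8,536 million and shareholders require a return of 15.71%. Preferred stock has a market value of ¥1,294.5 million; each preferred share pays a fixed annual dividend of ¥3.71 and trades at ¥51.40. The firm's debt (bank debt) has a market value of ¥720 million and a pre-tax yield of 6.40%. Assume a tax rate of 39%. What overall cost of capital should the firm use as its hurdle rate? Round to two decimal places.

Cost of preferred: Rp = 3.71 / 51.4 = 7.2179%.
Total capital V = 8536 + 1294.5 + 720 = 10550.5.
Equity: weight = 8536/10550.5 = 0.8091; cost = 15.71%.
Preferred: weight = 1294.5/10550.5 = 0.1227; cost = 7.2179%.
Bank debt: weight = 720/10550.5 = 0.0682; after-tax cost = 6.4% × (1 − 39%) = 3.9040%.
WACC = 0.8091 × 15.7100% + 0.1227 × 7.2179% + 0.0682 × 3.9040% = 13.8624%.

13.86%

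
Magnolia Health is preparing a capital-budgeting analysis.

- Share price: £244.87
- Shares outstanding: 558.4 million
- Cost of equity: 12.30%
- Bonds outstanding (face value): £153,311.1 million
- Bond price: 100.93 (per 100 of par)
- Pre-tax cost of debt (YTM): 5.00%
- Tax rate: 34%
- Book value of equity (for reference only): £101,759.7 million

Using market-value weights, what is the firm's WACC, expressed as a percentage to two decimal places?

7.52%

Market value of equity E = 244.87 × 558.4m = 136735.408m. Market value of debt D = 153311.1m × 100.93/100 = 154736.89323m.
Total capital V = 136735.408 + 154736.89323 = 291472.30123.
Equity: weight = 136735.408/291472.30123 = 0.4691; cost = 12.3%.
Bonds outstanding: weight = 154736.89323/291472.30123 = 0.5309; after-tax cost = 5% × (1 − 34%) = 3.3000%.
WACC = 0.4691 × 12.3000% + 0.5309 × 3.3000% = 7.5221%.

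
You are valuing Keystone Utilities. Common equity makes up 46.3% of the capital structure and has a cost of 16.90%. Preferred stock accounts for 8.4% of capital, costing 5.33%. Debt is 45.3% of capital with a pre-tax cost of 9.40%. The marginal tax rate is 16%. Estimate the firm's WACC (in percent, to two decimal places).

After-tax cost of debt = 9.4% × (1 − 16%) = 7.8960%.
WACC = 0.463 × 16.9000% + 0.084 × 5.3300% + 0.453 × 7.8960% = 11.8493%.

11.85%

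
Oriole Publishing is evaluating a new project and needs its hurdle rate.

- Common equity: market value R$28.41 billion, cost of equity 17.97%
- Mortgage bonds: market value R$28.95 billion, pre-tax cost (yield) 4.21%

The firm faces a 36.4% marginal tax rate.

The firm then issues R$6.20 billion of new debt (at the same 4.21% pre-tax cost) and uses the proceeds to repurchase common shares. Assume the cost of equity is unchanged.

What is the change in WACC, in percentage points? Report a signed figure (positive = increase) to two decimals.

Current WACC:
Total capital V = 28.41 + 28.95 = 57.36.
Equity: weight = 28.41/57.36 = 0.4953; cost = 17.97%.
Mortgage bonds: weight = 28.95/57.36 = 0.5047; after-tax cost = 4.21% × (1 − 36.4%) = 2.6776%.
WACC = 0.4953 × 17.9700% + 0.5047 × 2.6776% = 10.2518%.
After the change:
Total capital V = 22.21 + 35.15 = 57.36.
Equity: weight = 22.21/57.36 = 0.3872; cost = 17.97%.
Mortgage bonds: weight = 35.15/57.36 = 0.6128; after-tax cost = 4.21% × (1 − 36.4%) = 2.6776%.
WACC = 0.3872 × 17.9700% + 0.6128 × 2.6776% = 8.5988%.
Change in WACC = 8.5988% − 10.2518% = -1.6529 pp.

-1.65 pp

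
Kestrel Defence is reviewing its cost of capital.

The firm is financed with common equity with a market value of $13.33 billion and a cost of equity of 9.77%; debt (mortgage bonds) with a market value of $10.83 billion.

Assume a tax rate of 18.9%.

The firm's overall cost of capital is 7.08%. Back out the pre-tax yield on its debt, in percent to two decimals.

Total capital V = 13.33 + 10.83 = 24.16.
Equity weight = 13.33/24.16 = 0.5517.
Mortgage bonds weight = 10.83/24.16 = 0.4483.
Equity contribution = 0.5517 × 9.77% = 5.3905%.
Remaining for debt = 7.08% − 5.3905% = 1.6895%.
Rd × (1 − 18.9%) × 0.4483 = 1.6895%  ⇒  Rd = 4.6474%.

4.65%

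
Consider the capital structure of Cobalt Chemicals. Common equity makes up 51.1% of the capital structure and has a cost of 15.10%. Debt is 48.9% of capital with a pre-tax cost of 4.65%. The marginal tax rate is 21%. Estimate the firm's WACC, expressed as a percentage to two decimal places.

9.51%

After-tax cost of debt = 4.65% × (1 − 21%) = 3.6735%.
WACC = 0.511 × 15.1000% + 0.489 × 3.6735% = 9.5124%.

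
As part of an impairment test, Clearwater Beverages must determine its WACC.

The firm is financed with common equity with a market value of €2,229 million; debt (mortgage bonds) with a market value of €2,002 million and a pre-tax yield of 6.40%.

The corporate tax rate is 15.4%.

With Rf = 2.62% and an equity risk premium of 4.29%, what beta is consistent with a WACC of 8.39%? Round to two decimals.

1.97

Total capital V = 2229 + 2002 = 4231.
Equity weight = 2229/4231 = 0.5268.
Mortgage bonds weight = 2002/4231 = 0.4732.
Debt contribution = 0.4732 × 6.4% × (1 − 15.4%) = 2.5620%.
Required equity contribution = 8.39% − 2.5620% = 5.8280%  ⇒  Re = 11.0626%.
CAPM: 11.0626% = 2.62% + β × 4.29%  ⇒  β = 1.9680.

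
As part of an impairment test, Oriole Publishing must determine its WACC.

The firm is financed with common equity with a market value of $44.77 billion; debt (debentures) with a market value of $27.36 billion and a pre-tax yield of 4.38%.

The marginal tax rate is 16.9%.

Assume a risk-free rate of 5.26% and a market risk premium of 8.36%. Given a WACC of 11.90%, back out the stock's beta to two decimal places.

1.40

Total capital V = 44.77 + 27.36 = 72.13.
Equity weight = 44.77/72.13 = 0.6207.
Debentures weight = 27.36/72.13 = 0.3793.
Debt contribution = 0.3793 × 4.38% × (1 − 16.9%) = 1.3806%.
Required equity contribution = 11.9% − 1.3806% = 10.5194%  ⇒  Re = 16.9480%.
CAPM: 16.9480% = 5.26% + β × 8.36%  ⇒  β = 1.3981.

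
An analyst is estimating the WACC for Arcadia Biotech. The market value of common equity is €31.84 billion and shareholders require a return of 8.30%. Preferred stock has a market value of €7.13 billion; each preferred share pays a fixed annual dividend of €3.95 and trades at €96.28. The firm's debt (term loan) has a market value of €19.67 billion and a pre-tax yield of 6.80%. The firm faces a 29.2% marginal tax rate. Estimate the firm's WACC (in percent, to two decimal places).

Cost of preferred: Rp = 3.95 / 96.28 = 4.1026%.
Total capital V = 31.84 + 7.13 + 19.67 = 58.64.
Equity: weight = 31.84/58.64 = 0.5430; cost = 8.3%.
Preferred: weight = 7.13/58.64 = 0.1216; cost = 4.1026%.
Term loan: weight = 19.67/58.64 = 0.3354; after-tax cost = 6.8% × (1 − 29.2%) = 4.8144%.
WACC = 0.5430 × 8.3000% + 0.1216 × 4.1026% + 0.3354 × 4.8144% = 6.6204%.

6.62%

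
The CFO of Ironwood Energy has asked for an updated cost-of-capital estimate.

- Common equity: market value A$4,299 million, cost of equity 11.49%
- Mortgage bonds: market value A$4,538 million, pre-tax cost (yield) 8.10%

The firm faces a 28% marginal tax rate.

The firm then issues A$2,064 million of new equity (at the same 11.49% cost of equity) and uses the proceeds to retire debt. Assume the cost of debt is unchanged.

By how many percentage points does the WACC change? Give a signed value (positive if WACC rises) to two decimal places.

+1.32 pp

Current WACC:
Total capital V = 4299 + 4538 = 8837.
Equity: weight = 4299/8837 = 0.4865; cost = 11.49%.
Mortgage bonds: weight = 4538/8837 = 0.5135; after-tax cost = 8.1% × (1 − 28%) = 5.8320%.
WACC = 0.4865 × 11.4900% + 0.5135 × 5.8320% = 8.5845%.
After the change:
Total capital V = 6363 + 2474 = 8837.
Equity: weight = 6363/8837 = 0.7200; cost = 11.49%.
Mortgage bonds: weight = 2474/8837 = 0.2800; after-tax cost = 8.1% × (1 − 28%) = 5.8320%.
WACC = 0.7200 × 11.4900% + 0.2800 × 5.8320% = 9.9060%.
Change in WACC = 9.9060% − 8.5845% = 1.3215 pp.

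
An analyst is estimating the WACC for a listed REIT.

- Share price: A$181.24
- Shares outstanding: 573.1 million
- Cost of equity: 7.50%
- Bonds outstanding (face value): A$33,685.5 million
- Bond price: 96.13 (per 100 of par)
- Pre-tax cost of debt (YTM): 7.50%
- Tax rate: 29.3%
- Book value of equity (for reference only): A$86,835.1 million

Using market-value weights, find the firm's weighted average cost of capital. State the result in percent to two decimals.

Market value of equity E = 181.24 × 573.1m = 103868.644m. Market value of debt D = 33685.5m × 96.13/100 = 32381.87115m.
Total capital V = 103868.644 + 32381.87115 = 136250.51515.
Equity: weight = 103868.644/136250.51515 = 0.7623; cost = 7.5%.
Bonds outstanding: weight = 32381.87115/136250.51515 = 0.2377; after-tax cost = 7.5% × (1 − 29.3%) = 5.3025%.
WACC = 0.7623 × 7.5000% + 0.2377 × 5.3025% = 6.9777%.

6.98%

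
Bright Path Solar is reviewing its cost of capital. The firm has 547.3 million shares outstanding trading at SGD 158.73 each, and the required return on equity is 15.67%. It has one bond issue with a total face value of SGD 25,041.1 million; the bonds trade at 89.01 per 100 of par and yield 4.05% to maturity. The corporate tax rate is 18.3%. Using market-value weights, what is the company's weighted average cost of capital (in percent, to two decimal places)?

Market value of equity E = 158.73 × 547.3m = 86872.929m. Market value of debt D = 25041.1m × 89.01/100 = 22289.08311m.
Total capital V = 86872.929 + 22289.08311 = 109162.01211.
Equity: weight = 86872.929/109162.01211 = 0.7958; cost = 15.67%.
Bonds outstanding: weight = 22289.08311/109162.01211 = 0.2042; after-tax cost = 4.05% × (1 − 18.3%) = 3.3088%.
WACC = 0.7958 × 15.6700% + 0.2042 × 3.3088% = 13.1461%.

13.15%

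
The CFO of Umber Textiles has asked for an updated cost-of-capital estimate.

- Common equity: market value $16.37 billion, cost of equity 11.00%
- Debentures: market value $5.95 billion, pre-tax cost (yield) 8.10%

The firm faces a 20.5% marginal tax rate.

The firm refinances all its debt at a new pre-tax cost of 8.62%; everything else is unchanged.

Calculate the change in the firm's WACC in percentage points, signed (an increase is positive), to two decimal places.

Current WACC:
Total capital V = 16.37 + 5.95 = 22.32.
Equity: weight = 16.37/22.32 = 0.7334; cost = 11%.
Debentures: weight = 5.95/22.32 = 0.2666; after-tax cost = 8.1% × (1 − 20.5%) = 6.4395%.
WACC = 0.7334 × 11.0000% + 0.2666 × 6.4395% = 9.7843%.
After the change:
Total capital V = 16.37 + 5.95 = 22.32.
Equity: weight = 16.37/22.32 = 0.7334; cost = 11%.
Debentures: weight = 5.95/22.32 = 0.2666; after-tax cost = 8.62% × (1 − 20.5%) = 6.8529%.
WACC = 0.7334 × 11.0000% + 0.2666 × 6.8529% = 9.8945%.
Change in WACC = 9.8945% − 9.7843% = 0.1102 pp.

+0.11 pp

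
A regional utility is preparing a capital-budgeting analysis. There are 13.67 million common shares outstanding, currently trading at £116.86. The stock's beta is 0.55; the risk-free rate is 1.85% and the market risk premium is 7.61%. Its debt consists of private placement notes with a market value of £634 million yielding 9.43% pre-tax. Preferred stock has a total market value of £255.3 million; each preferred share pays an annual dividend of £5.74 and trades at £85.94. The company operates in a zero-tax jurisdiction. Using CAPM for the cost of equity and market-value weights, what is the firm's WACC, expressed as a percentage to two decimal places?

6.97%

Cost of equity via CAPM: Re = 1.85% + 0.55 × 7.61% = 6.0355%.
Cost of preferred: Rp = 5.74 / 85.94 = 6.6791%.
Market value of equity E = 116.86 × 13.67m = 1597.4762m.
Total capital V = 1597.4762 + 255.3 + 634 = 2486.7762.
Equity: weight = 1597.4762/2486.7762 = 0.6424; cost = 6.0355%.
Preferred: weight = 255.3/2486.7762 = 0.1027; cost = 6.6791%.
Private placement notes: weight = 634/2486.7762 = 0.2549; after-tax cost = 9.43% × (1 − 0%) = 9.4300%.
WACC = 0.6424 × 6.0355% + 0.1027 × 6.6791% + 0.2549 × 9.4300% = 6.9670%.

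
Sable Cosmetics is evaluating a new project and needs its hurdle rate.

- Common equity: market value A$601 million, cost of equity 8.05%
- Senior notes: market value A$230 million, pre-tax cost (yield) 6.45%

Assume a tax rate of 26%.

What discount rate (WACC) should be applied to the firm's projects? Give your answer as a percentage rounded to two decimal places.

7.14%

Total capital V = 601 + 230 = 831.
Equity: weight = 601/831 = 0.7232; cost = 8.05%.
Senior notes: weight = 230/831 = 0.2768; after-tax cost = 6.45% × (1 − 26%) = 4.7730%.
WACC = 0.7232 × 8.0500% + 0.2768 × 4.7730% = 7.1430%.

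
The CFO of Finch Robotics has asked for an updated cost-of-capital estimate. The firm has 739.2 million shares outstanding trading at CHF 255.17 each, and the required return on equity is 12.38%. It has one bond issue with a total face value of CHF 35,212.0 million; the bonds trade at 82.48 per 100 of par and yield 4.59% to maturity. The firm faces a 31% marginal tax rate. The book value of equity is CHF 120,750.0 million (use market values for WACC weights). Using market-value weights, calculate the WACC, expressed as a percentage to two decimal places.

Market value of equity E = 255.17 × 739.2m = 188621.664m. Market value of debt D = 35212m × 82.48/100 = 29042.8576m.
Total capital V = 188621.664 + 29042.8576 = 217664.5216.
Equity: weight = 188621.664/217664.5216 = 0.8666; cost = 12.38%.
Bonds outstanding: weight = 29042.8576/217664.5216 = 0.1334; after-tax cost = 4.59% × (1 − 31%) = 3.1671%.
WACC = 0.8666 × 12.3800% + 0.1334 × 3.1671% = 11.1507%.

11.15%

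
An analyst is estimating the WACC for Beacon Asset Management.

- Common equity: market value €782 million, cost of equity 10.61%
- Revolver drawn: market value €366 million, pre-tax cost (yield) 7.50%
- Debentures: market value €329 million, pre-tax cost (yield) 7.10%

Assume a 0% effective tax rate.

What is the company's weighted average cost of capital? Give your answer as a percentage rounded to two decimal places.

Total capital V = 782 + 366 + 329 = 1477.
Equity: weight = 782/1477 = 0.5295; cost = 10.61%.
Revolver drawn: weight = 366/1477 = 0.2478; after-tax cost = 7.5% × (1 − 0%) = 7.5000%.
Debentures: weight = 329/1477 = 0.2227; after-tax cost = 7.1% × (1 − 0%) = 7.1000%.
WACC = 0.5295 × 10.6100% + 0.2478 × 7.5000% + 0.2227 × 7.1000% = 9.0575%.

9.06%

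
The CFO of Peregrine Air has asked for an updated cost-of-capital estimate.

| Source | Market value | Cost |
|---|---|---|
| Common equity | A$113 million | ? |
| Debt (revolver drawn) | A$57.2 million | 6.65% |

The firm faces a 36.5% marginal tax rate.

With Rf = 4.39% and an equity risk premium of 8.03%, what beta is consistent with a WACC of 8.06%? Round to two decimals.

Total capital V = 113 + 57.2 = 170.2.
Equity weight = 113/170.2 = 0.6639.
Revolver drawn weight = 57.2/170.2 = 0.3361.
Debt contribution = 0.3361 × 6.65% × (1 − 36.5%) = 1.4192%.
Required equity contribution = 8.06% − 1.4192% = 6.6408%  ⇒  Re = 10.0024%.
CAPM: 10.0024% = 4.39% + β × 8.03%  ⇒  β = 0.6989.

0.70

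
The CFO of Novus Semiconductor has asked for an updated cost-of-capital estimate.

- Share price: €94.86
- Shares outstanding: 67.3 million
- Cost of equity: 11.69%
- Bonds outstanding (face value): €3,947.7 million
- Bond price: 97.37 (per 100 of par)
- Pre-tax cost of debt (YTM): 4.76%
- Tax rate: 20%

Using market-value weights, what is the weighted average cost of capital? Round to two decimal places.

8.73%

Market value of equity E = 94.86 × 67.3m = 6384.078m. Market value of debt D = 3947.7m × 97.37/100 = 3843.87549m.
Total capital V = 6384.078 + 3843.87549 = 10227.95349.
Equity: weight = 6384.078/10227.95349 = 0.6242; cost = 11.69%.
Bonds outstanding: weight = 3843.87549/10227.95349 = 0.3758; after-tax cost = 4.76% × (1 − 20%) = 3.8080%.
WACC = 0.6242 × 11.6900% + 0.3758 × 3.8080% = 8.7278%.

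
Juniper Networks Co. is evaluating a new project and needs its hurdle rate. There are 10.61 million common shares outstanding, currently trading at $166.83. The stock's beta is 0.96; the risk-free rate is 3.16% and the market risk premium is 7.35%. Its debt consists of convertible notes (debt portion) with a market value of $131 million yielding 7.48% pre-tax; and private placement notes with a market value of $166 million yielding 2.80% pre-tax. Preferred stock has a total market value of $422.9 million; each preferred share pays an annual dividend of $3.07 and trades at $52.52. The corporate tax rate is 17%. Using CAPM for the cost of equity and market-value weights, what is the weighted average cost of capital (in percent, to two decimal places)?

Cost of equity via CAPM: Re = 3.16% + 0.96 × 7.35% = 10.2160%.
Cost of preferred: Rp = 3.07 / 52.52 = 5.8454%.
Market value of equity E = 166.83 × 10.61m = 1770.0663m.
Total capital V = 1770.0663 + 422.9 + 131 + 166 = 2489.9663.
Equity: weight = 1770.0663/2489.9663 = 0.7109; cost = 10.216%.
Preferred: weight = 422.9/2489.9663 = 0.1698; cost = 5.8454%.
Convertible notes (debt portion): weight = 131/2489.9663 = 0.0526; after-tax cost = 7.48% × (1 − 17%) = 6.2084%.
Private placement notes: weight = 166/2489.9663 = 0.0667; after-tax cost = 2.8% × (1 − 17%) = 2.3240%.
WACC = 0.7109 × 10.2160% + 0.1698 × 5.8454% + 0.0526 × 6.2084% + 0.0667 × 2.3240% = 8.7367%.

8.74%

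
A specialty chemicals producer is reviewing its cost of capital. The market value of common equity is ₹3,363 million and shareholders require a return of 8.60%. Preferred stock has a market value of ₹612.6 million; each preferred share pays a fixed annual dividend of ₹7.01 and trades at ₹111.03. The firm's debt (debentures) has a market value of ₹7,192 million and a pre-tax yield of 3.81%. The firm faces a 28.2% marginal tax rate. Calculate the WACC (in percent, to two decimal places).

Cost of preferred: Rp = 7.01 / 111.03 = 6.3136%.
Total capital V = 3363 + 612.6 + 7192 = 11167.6.
Equity: weight = 3363/11167.6 = 0.3011; cost = 8.6%.
Preferred: weight = 612.6/11167.6 = 0.0549; cost = 6.3136%.
Debentures: weight = 7192/11167.6 = 0.6440; after-tax cost = 3.81% × (1 − 28.2%) = 2.7356%.
WACC = 0.3011 × 8.6000% + 0.0549 × 6.3136% + 0.6440 × 2.7356% = 4.6979%.

4.70%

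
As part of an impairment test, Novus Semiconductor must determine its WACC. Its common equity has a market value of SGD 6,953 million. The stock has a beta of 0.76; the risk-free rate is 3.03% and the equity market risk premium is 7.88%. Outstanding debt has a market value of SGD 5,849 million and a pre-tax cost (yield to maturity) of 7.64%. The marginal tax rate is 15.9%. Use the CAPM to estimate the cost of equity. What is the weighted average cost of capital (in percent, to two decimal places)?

Cost of equity via CAPM: Re = 3.03% + 0.76 × 7.88% = 9.0188%.
Total capital V = 6953 + 5849 = 12802.
Equity: weight = 6953/12802 = 0.5431; cost = 9.0188%.
Debt: weight = 5849/12802 = 0.4569; after-tax cost = 7.64% × (1 − 15.9%) = 6.4252%.
WACC = 0.5431 × 9.0188% + 0.4569 × 6.4252% = 7.8338%.

7.83%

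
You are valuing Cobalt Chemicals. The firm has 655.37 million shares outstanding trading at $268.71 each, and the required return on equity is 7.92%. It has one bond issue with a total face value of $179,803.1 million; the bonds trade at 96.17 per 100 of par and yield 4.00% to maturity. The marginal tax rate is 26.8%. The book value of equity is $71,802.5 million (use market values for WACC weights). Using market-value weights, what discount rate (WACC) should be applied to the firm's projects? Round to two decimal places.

5.45%

Market value of equity E = 268.71 × 655.37m = 176104.4727m. Market value of debt D = 179803.1m × 96.17/100 = 172916.64127m.
Total capital V = 176104.4727 + 172916.64127 = 349021.11397.
Equity: weight = 176104.4727/349021.11397 = 0.5046; cost = 7.92%.
Bonds outstanding: weight = 172916.64127/349021.11397 = 0.4954; after-tax cost = 4% × (1 − 26.8%) = 2.9280%.
WACC = 0.5046 × 7.9200% + 0.4954 × 2.9280% = 5.4468%.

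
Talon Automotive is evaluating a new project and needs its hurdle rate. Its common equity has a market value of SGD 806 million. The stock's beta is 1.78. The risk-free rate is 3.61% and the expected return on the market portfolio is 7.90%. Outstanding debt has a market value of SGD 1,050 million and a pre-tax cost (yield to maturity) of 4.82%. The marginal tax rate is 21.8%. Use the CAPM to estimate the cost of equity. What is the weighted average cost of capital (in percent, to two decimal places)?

Market risk premium = 7.9% − 3.61% = 4.29%.
Cost of equity via CAPM: Re = 3.61% + 1.78 × 4.29% = 11.2462%.
Total capital V = 806 + 1050 = 1856.
Equity: weight = 806/1856 = 0.4343; cost = 11.2462%.
Debt: weight = 1050/1856 = 0.5657; after-tax cost = 4.82% × (1 − 21.8%) = 3.7692%.
WACC = 0.4343 × 11.2462% + 0.5657 × 3.7692% = 7.0162%.

7.02%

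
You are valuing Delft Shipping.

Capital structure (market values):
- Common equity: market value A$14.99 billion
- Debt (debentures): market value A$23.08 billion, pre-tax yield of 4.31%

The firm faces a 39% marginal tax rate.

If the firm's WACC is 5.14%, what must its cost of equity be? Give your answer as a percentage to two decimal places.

9.01%

Total capital V = 14.99 + 23.08 = 38.07.
Equity weight = 14.99/38.07 = 0.3937.
Debentures weight = 23.08/38.07 = 0.6063.
Debt contribution = 0.6063 × 4.31% × (1 − 39%) = 1.5939%.
Required equity contribution = 5.14% − 1.5939% = 3.5461%.
Re = 3.5461% / 0.3937 = 9.0060%.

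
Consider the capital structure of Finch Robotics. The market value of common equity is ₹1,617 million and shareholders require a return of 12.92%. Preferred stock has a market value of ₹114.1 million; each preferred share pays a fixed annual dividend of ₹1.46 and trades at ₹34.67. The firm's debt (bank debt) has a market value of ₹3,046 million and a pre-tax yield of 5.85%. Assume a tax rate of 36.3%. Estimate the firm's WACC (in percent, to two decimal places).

Cost of preferred: Rp = 1.46 / 34.67 = 4.2111%.
Total capital V = 1617 + 114.1 + 3046 = 4777.1.
Equity: weight = 1617/4777.1 = 0.3385; cost = 12.92%.
Preferred: weight = 114.1/4777.1 = 0.0239; cost = 4.2111%.
Bank debt: weight = 3046/4777.1 = 0.6376; after-tax cost = 5.85% × (1 − 36.3%) = 3.7264%.
WACC = 0.3385 × 12.9200% + 0.0239 × 4.2111% + 0.6376 × 3.7264% = 6.8499%.

6.85%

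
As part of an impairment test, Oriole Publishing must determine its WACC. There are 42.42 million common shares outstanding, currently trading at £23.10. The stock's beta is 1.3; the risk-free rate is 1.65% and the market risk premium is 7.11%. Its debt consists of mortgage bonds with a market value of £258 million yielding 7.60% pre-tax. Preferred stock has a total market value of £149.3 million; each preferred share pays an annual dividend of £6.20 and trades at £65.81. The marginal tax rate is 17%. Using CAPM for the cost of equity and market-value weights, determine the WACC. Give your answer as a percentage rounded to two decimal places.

Cost of equity via CAPM: Re = 1.65% + 1.3 × 7.11% = 10.8930%.
Cost of preferred: Rp = 6.2 / 65.81 = 9.4211%.
Market value of equity E = 23.1 × 42.42m = 979.902m.
Total capital V = 979.902 + 149.3 + 258 = 1387.202.
Equity: weight = 979.902/1387.202 = 0.7064; cost = 10.893%.
Preferred: weight = 149.3/1387.202 = 0.1076; cost = 9.4211%.
Mortgage bonds: weight = 258/1387.202 = 0.1860; after-tax cost = 7.6% × (1 − 17%) = 6.3080%.
WACC = 0.7064 × 10.8930% + 0.1076 × 9.4211% + 0.1860 × 6.3080% = 9.8818%.

9.88%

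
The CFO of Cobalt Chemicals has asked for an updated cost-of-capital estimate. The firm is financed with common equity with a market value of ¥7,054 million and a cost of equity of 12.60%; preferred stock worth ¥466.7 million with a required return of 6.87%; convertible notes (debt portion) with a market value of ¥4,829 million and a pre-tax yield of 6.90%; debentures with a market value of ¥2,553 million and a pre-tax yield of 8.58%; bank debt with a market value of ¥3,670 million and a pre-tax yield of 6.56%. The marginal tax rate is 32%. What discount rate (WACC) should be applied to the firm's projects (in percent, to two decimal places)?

Total capital V = 7054 + 466.7 + 4829 + 2553 + 3670 = 18572.7.
Equity: weight = 7054/18572.7 = 0.3798; cost = 12.6%.
Preferred: weight = 466.7/18572.7 = 0.0251; cost = 6.87%.
Convertible notes (debt portion): weight = 4829/18572.7 = 0.2600; after-tax cost = 6.9% × (1 − 32%) = 4.6920%.
Debentures: weight = 2553/18572.7 = 0.1375; after-tax cost = 8.58% × (1 − 32%) = 5.8344%.
Bank debt: weight = 3670/18572.7 = 0.1976; after-tax cost = 6.56% × (1 − 32%) = 4.4608%.
WACC = 0.3798 × 12.6000% + 0.0251 × 6.8700% + 0.2600 × 4.6920% + 0.1375 × 5.8344% + 0.1976 × 4.4608% = 7.8616%.

7.86%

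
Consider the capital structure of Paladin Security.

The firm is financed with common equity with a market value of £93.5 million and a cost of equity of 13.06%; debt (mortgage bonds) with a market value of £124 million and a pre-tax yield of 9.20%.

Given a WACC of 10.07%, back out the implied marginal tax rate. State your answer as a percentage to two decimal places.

Total capital V = 93.5 + 124 = 217.5.
Equity weight = 93.5/217.5 = 0.4299.
Mortgage bonds weight = 124/217.5 = 0.5701.
Equity contribution = 0.4299 × 13.06% = 5.6143%.
Debt contribution must be 10.07% − 5.6143% = 4.4557%.
0.5701 × 9.2% × (1 − T) = 4.4557%  ⇒  (1 − T) = 0.8495.
T = 15.0495%.

15.05%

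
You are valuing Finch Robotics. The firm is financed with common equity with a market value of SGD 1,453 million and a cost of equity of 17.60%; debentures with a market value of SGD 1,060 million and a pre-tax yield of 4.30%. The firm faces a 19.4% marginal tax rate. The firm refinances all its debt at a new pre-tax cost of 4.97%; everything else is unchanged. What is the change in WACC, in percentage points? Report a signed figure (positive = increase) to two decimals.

Current WACC:
Total capital V = 1453 + 1060 = 2513.
Equity: weight = 1453/2513 = 0.5782; cost = 17.6%.
Debentures: weight = 1060/2513 = 0.4218; after-tax cost = 4.3% × (1 − 19.4%) = 3.4658%.
WACC = 0.5782 × 17.6000% + 0.4218 × 3.4658% = 11.6381%.
After the change:
Total capital V = 1453 + 1060 = 2513.
Equity: weight = 1453/2513 = 0.5782; cost = 17.6%.
Debentures: weight = 1060/2513 = 0.4218; after-tax cost = 4.97% × (1 − 19.4%) = 4.0058%.
WACC = 0.5782 × 17.6000% + 0.4218 × 4.0058% = 11.8659%.
Change in WACC = 11.8659% − 11.6381% = 0.2278 pp.

+0.23 pp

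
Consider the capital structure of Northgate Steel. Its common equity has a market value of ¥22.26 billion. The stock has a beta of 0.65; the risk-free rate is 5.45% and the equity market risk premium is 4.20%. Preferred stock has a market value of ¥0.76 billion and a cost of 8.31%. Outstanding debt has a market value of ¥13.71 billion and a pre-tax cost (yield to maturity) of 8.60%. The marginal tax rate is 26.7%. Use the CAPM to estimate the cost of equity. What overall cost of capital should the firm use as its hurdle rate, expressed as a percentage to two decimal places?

Cost of equity via CAPM: Re = 5.45% + 0.65 × 4.2% = 8.1800%.
Total capital V = 22.26 + 0.76 + 13.71 = 36.73.
Equity: weight = 22.26/36.73 = 0.6060; cost = 8.18%.
Preferred: weight = 0.76/36.73 = 0.0207; cost = 8.31%.
Debt: weight = 13.71/36.73 = 0.3733; after-tax cost = 8.6% × (1 − 26.7%) = 6.3038%.
WACC = 0.6060 × 8.1800% + 0.0207 × 8.3100% + 0.3733 × 6.3038% = 7.4824%.

7.48%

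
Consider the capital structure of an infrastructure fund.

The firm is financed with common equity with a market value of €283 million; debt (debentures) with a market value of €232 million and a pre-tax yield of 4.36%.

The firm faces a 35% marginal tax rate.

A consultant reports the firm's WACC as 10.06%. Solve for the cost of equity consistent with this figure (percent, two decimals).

Total capital V = 283 + 232 = 515.
Equity weight = 283/515 = 0.5495.
Debentures weight = 232/515 = 0.4505.
Debt contribution = 0.4505 × 4.36% × (1 − 35%) = 1.2767%.
Required equity contribution = 10.06% − 1.2767% = 8.7833%.
Re = 8.7833% / 0.5495 = 15.9838%.

15.98%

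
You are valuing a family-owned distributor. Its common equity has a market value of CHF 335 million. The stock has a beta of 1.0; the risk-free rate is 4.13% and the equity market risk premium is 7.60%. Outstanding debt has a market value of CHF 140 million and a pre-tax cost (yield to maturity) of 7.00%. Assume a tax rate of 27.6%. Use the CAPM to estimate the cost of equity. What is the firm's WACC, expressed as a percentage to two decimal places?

9.77%

Cost of equity via CAPM: Re = 4.13% + 1.0 × 7.6% = 11.7300%.
Total capital V = 335 + 140 = 475.
Equity: weight = 335/475 = 0.7053; cost = 11.73%.
Debt: weight = 140/475 = 0.2947; after-tax cost = 7% × (1 − 27.6%) = 5.0680%.
WACC = 0.7053 × 11.7300% + 0.2947 × 5.0680% = 9.7665%.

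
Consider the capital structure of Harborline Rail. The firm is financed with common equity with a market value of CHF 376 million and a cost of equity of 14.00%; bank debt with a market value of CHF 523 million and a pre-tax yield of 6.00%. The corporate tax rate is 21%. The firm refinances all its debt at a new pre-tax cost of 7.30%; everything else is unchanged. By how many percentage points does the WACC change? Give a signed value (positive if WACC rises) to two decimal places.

+0.60 pp

Current WACC:
Total capital V = 376 + 523 = 899.
Equity: weight = 376/899 = 0.4182; cost = 14%.
Bank debt: weight = 523/899 = 0.5818; after-tax cost = 6% × (1 − 21%) = 4.7400%.
WACC = 0.4182 × 14.0000% + 0.5818 × 4.7400% = 8.6129%.
After the change:
Total capital V = 376 + 523 = 899.
Equity: weight = 376/899 = 0.4182; cost = 14%.
Bank debt: weight = 523/899 = 0.5818; after-tax cost = 7.3% × (1 − 21%) = 5.7670%.
WACC = 0.4182 × 14.0000% + 0.5818 × 5.7670% = 9.2104%.
Change in WACC = 9.2104% − 8.6129% = 0.5975 pp.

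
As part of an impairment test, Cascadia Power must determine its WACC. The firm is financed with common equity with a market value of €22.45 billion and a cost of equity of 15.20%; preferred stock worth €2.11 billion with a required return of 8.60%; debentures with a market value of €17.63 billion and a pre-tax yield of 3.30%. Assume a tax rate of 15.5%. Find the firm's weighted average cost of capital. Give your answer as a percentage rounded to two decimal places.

Total capital V = 22.45 + 2.11 + 17.63 = 42.19.
Equity: weight = 22.45/42.19 = 0.5321; cost = 15.2%.
Preferred: weight = 2.11/42.19 = 0.0500; cost = 8.6%.
Debentures: weight = 17.63/42.19 = 0.4179; after-tax cost = 3.3% × (1 − 15.5%) = 2.7885%.
WACC = 0.5321 × 15.2000% + 0.0500 × 8.6000% + 0.4179 × 2.7885% = 9.6835%.

9.68%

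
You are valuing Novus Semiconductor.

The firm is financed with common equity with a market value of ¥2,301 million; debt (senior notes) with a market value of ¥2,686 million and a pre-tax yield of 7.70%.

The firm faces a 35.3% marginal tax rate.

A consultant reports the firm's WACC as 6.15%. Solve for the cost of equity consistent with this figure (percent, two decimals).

Total capital V = 2301 + 2686 = 4987.
Equity weight = 2301/4987 = 0.4614.
Senior notes weight = 2686/4987 = 0.5386.
Debt contribution = 0.5386 × 7.7% × (1 − 35.3%) = 2.6833%.
Required equity contribution = 6.15% − 2.6833% = 3.4667%.
Re = 3.4667% / 0.4614 = 7.5135%.

7.51%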